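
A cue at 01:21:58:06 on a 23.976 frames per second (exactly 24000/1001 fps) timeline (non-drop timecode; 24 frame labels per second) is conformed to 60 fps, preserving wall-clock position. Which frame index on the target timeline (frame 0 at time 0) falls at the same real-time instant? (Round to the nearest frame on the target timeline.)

Source frame index: (1×3600 + 21×60 + 58) × 24 + 6 = 118038.
Real time: 118038 / (24000/1001) = 19692673/4000 s.
Target frame: (19692673/4000) × (60) = 59078019/200 ≈ 295390.095 → 295390.

frame 295390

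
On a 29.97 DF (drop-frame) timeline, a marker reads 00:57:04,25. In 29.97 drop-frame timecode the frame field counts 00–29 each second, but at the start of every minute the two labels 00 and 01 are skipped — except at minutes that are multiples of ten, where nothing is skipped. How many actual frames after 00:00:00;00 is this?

Complete 10-minute blocks: 5, each 17982 frames → 89910.
Remaining 7 whole minutes in the current block: 1800 + 6 × 1798 = 12588 frames.
Within the current minute: 4 × 30 + 25 − 2 = 143 (labels ;00/;01 skipped at this minute). Total = 89910 + 12588 + 143 = 102641.

102641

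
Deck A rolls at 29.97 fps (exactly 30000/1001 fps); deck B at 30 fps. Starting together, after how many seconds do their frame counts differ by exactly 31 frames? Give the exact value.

31031/30 seconds

The gap grows by |30 − 30000/1001| = 30/1001 frames per second.
Time for a 31-frame gap: 31 ÷ (30/1001) = 31031/30 s.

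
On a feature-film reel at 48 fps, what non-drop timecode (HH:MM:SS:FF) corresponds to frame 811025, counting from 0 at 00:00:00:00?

811025 ÷ 48 = 16896 full seconds, remainder 17 frames.
16896 s = 4 h 41 min 36 s.
Timecode: 04:41:36:17.

04:41:36:17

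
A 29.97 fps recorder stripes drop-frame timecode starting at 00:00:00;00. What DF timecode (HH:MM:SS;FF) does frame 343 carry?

Ten DF minutes hold 17982 frames, so frame 343 lies in block 0 (frames 0–17981) with 343 frames into that block.
The block's first minute is 1800 frames and the rest 1798 each; 343 frames reaches minute 0, so 0 × 18 + 0 × 2 = 0 labels have been skipped so far.
Adding those back, label number 343 + 0 = 343 at 30 labels/s is 11 s + 13 f = 0 h 0 min 11 s frame 13, i.e. 00:00:11;13.

00:00:11;13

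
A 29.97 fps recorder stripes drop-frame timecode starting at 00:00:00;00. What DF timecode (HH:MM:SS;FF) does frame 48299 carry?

00:26:51;17

Ten DF minutes hold 17982 frames, so frame 48299 lies in block 2 (frames 35964–53945) with 12335 frames into that block.
The block's first minute is 1800 frames and the rest 1798 each; 12335 frames reaches minute 6, so 2 × 18 + 6 × 2 = 48 labels have been skipped so far.
Adding those back, label number 48299 + 48 = 48347 at 30 labels/s is 1611 s + 17 f = 0 h 26 min 51 s frame 17, i.e. 00:26:51;17.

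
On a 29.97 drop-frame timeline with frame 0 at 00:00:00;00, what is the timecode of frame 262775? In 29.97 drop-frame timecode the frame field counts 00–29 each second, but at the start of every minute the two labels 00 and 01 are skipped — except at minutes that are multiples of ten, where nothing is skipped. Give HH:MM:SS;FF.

02:26:07;29

Ten DF minutes hold 17982 frames, so frame 262775 lies in block 14 (frames 251748–269729) with 11027 frames into that block.
The block's first minute is 1800 frames and the rest 1798 each; 11027 frames reaches minute 6, so 14 × 18 + 6 × 2 = 264 labels have been skipped so far.
Adding those back, label number 262775 + 264 = 263039 at 30 labels/s is 8767 s + 29 f = 2 h 26 min 7 s frame 29, i.e. 02:26:07;29.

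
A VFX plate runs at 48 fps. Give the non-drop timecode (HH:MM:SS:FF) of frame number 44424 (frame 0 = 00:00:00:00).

00:15:25:24

44424 ÷ 48 = 925 full seconds, remainder 24 frames.
925 s = 0 h 15 min 25 s.
Timecode: 00:15:25:24.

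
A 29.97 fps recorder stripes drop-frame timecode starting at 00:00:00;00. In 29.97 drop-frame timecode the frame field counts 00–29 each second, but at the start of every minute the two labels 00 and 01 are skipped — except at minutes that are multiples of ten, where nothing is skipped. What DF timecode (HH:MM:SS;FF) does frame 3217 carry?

00:01:47;09

Ten DF minutes hold 17982 frames, so frame 3217 lies in block 0 (frames 0–17981) with 3217 frames into that block.
The block's first minute is 1800 frames and the rest 1798 each; 3217 frames reaches minute 1, so 0 × 18 + 1 × 2 = 2 labels have been skipped so far.
Adding those back, label number 3217 + 2 = 3219 at 30 labels/s is 107 s + 9 f = 0 h 1 min 47 s frame 9, i.e. 00:01:47;09.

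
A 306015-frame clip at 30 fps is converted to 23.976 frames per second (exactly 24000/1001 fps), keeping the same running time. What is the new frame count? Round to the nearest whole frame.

244567 frames

Frames at target rate = 306015 × (24000/1001) / (30) = 244812000/1001 ≈ 244567.433.
Nearest whole frame: 244567.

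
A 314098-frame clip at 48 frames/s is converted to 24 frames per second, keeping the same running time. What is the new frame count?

Target frames = source frames × (target rate / source rate) = 314098 × (24)/(48) = 314098 × 1/2 = 157049.

157049 frames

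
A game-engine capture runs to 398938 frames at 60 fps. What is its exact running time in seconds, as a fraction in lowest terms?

199469/30 seconds

Running time = 398938 ÷ (60) = 398938 × 1/60 = 199469/30 s.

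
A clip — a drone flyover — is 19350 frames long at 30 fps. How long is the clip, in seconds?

645 seconds

Running time = 19350 / (30) = 645 s.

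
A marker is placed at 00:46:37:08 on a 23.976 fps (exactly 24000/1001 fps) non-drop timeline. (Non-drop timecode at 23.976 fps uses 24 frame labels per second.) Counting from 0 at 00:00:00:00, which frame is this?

67136

Total seconds to the label: (0 × 3600 + 46 × 60 + 37) = 2797.
Frame index = 2797 × 24 + 8 = 67136.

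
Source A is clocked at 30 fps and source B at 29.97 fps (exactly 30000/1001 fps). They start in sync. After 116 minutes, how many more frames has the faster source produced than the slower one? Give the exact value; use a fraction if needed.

116 min = 6960 s.
A emits 30 × 6960 = 208800 frames; B emits 30000/1001 × 6960 = 208800000/1001.
Difference = 208800/1001 frames (≈ 208.5914); B is behind A.

208800/1001 frames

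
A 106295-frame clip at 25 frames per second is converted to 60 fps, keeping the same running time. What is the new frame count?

255108 frames

Target frames = source frames × (target rate / source rate) = 106295 × (60)/(25) = 106295 × 12/5 = 255108.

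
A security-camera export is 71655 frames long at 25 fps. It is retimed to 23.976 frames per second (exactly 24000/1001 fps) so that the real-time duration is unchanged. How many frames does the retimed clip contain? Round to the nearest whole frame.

Frames at target rate = 71655 × (24000/1001) / (25) = 68788800/1001 ≈ 68720.080.
Nearest whole frame: 68720.

68720 frames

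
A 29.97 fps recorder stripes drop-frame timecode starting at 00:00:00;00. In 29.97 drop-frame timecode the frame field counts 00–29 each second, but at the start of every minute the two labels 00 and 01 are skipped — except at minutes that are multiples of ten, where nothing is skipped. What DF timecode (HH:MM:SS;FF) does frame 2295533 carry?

Ten DF minutes hold 17982 frames, so frame 2295533 lies in block 127 (frames 2283714–2301695) with 11819 frames into that block.
The block's first minute is 1800 frames and the rest 1798 each; 11819 frames reaches minute 6, so 127 × 18 + 6 × 2 = 2298 labels have been skipped so far.
Adding those back, label number 2295533 + 2298 = 2297831 at 30 labels/s is 76594 s + 11 f = 21 h 16 min 34 s frame 11, i.e. 21:16:34;11.

21:16:34;11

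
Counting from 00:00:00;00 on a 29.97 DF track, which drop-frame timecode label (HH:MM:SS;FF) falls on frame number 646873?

05:59:44;01

Each 10-minute DF block holds 10 × 60 × 30 − 9 × 2 = 17982 frames. 646873 ÷ 17982 → 35 full blocks, remainder 17503.
Within the partial block the first minute is 1800 frames and each further minute 1798, so 9 further minute boundaries passed. Total skipped labels = 18 × 35 + 2 × 9 = 648.
Non-drop label index = 646873 + 648 = 647521; at 30 labels/s that is 05:59:44:01, i.e. DF 05:59:44;01.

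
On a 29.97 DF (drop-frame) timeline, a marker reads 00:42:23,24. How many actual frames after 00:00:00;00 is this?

As if non-drop at 30 labels/s: (0 × 3600 + 42 × 60 + 23) × 30 + 24 = 76314.
Minute boundaries passed: 42; those not divisible by 10: 42 − 4 = 38; dropped labels = 2 × 38 = 76.
Actual frame index = 76314 − 76 = 76238.

76238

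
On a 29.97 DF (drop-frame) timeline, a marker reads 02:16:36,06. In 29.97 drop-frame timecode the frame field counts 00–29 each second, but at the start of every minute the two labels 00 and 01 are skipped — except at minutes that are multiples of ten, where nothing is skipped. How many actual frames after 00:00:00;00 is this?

245640

Complete 10-minute blocks: 13, each 17982 frames → 233766.
Remaining 6 whole minutes in the current block: 1800 + 5 × 1798 = 10790 frames.
Within the current minute: 36 × 30 + 6 − 2 = 1084 (labels ;00/;01 skipped at this minute). Total = 233766 + 10790 + 1084 = 245640.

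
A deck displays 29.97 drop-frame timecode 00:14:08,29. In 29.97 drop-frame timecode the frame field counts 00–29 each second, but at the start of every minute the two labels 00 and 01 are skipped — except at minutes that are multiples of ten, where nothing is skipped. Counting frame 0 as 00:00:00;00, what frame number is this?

25443

As if non-drop at 30 labels/s: (0 × 3600 + 14 × 60 + 8) × 30 + 29 = 25469.
Minute boundaries passed: 14; those not divisible by 10: 14 − 1 = 13; dropped labels = 2 × 13 = 26.
Actual frame index = 25469 − 26 = 25443.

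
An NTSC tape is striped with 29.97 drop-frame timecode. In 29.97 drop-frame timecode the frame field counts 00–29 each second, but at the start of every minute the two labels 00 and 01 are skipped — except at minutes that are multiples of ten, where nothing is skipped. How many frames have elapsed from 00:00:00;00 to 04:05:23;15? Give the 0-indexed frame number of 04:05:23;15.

441263

As if non-drop at 30 labels/s: (4 × 3600 + 5 × 60 + 23) × 30 + 15 = 441705.
Minute boundaries passed: 245; those not divisible by 10: 245 − 24 = 221; dropped labels = 2 × 221 = 442.
Actual frame index = 441705 − 442 = 441263.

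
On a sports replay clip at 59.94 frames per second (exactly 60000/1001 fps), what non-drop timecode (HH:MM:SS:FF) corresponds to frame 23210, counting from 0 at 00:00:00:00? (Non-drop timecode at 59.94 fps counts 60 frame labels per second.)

23210 ÷ 60 = 386 full seconds, remainder 50 frames.
386 s = 0 h 6 min 26 s.
Timecode: 00:06:26:50.

00:06:26:50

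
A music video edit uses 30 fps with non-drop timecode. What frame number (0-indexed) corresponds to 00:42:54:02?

frame 77222

Total seconds to the label: (0 × 3600 + 42 × 60 + 54) = 2574.
Frame index = 2574 × 30 + 2 = 77222.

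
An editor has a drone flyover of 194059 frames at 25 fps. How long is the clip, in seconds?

Running time = 194059 / (25) = 7762.36 s.

7762.36 seconds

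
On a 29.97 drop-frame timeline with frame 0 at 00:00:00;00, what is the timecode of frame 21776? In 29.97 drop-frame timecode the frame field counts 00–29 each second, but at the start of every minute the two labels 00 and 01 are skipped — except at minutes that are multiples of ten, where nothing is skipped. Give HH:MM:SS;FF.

00:12:06;18

Ten DF minutes hold 17982 frames, so frame 21776 lies in block 1 (frames 17982–35963) with 3794 frames into that block.
The block's first minute is 1800 frames and the rest 1798 each; 3794 frames reaches minute 2, so 1 × 18 + 2 × 2 = 22 labels have been skipped so far.
Adding those back, label number 21776 + 22 = 21798 at 30 labels/s is 726 s + 18 f = 0 h 12 min 6 s frame 18, i.e. 00:12:06;18.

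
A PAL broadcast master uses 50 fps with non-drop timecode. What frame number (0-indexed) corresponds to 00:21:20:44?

Total seconds to the label: (0 × 3600 + 21 × 60 + 20) = 1280.
Frame index = 1280 × 50 + 44 = 64044.

frame 64044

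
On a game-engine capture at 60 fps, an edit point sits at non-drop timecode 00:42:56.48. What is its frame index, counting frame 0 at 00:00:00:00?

frame 154608

Total seconds to the label: (0 × 3600 + 42 × 60 + 56) = 2576.
Frame index = 2576 × 60 + 48 = 154608.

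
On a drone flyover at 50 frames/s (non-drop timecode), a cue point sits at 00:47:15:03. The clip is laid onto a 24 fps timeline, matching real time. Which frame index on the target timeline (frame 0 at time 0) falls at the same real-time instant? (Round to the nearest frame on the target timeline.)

frame 68041

Source frame index: (0×3600 + 47×60 + 15) × 50 + 3 = 141753.
Real time: 141753 / (50) = 141753/50 s.
Target frame: (141753/50) × (24) = 1701036/25 ≈ 68041.440 → 68041.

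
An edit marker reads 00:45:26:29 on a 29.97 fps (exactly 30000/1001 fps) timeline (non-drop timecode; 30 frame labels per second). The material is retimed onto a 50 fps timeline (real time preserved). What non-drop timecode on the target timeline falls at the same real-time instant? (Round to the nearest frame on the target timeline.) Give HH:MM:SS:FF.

Source frame index: (0×3600 + 45×60 + 26) × 30 + 29 = 81809.
Real time: 81809 / (30000/1001) = 81890809/30000 s.
Target frame: (81890809/30000) × (50) = 81890809/600 ≈ 136484.682 → 136485.
At 50 labels/s: frame 136485 → 00:45:29:35.

00:45:29:35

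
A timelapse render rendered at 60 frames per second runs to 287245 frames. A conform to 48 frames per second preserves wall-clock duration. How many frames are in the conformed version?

Target frames = source frames × (target rate / source rate) = 287245 × (48)/(60) = 287245 × 4/5 = 229796.

229796 frames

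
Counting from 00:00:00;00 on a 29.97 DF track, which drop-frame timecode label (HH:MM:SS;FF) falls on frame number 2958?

Ten DF minutes hold 17982 frames, so frame 2958 lies in block 0 (frames 0–17981) with 2958 frames into that block.
The block's first minute is 1800 frames and the rest 1798 each; 2958 frames reaches minute 1, so 0 × 18 + 1 × 2 = 2 labels have been skipped so far.
Adding those back, label number 2958 + 2 = 2960 at 30 labels/s is 98 s + 20 f = 0 h 1 min 38 s frame 20, i.e. 00:01:38;20.

00:01:38;20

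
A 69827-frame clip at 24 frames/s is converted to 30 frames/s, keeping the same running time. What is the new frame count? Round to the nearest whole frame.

Frames at target rate = 69827 × (30) / (24) = 349135/4 ≈ 87283.750.
Nearest whole frame: 87284.

87284 frames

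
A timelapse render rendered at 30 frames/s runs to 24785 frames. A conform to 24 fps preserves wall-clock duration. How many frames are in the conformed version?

19828 frames

Target frames = source frames × (target rate / source rate) = 24785 × (24)/(30) = 24785 × 4/5 = 19828.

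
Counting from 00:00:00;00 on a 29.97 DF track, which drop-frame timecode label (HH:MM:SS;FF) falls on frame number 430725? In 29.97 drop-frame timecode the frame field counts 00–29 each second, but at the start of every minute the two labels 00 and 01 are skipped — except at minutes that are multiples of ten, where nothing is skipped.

Ten DF minutes hold 17982 frames, so frame 430725 lies in block 23 (frames 413586–431567) with 17139 frames into that block.
The block's first minute is 1800 frames and the rest 1798 each; 17139 frames reaches minute 9, so 23 × 18 + 9 × 2 = 432 labels have been skipped so far.
Adding those back, label number 430725 + 432 = 431157 at 30 labels/s is 14371 s + 27 f = 3 h 59 min 31 s frame 27, i.e. 03:59:31;27.

03:59:31;27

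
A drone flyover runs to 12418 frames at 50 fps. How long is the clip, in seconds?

Running time = 12418 / (50) = 248.36 s.

248.36 seconds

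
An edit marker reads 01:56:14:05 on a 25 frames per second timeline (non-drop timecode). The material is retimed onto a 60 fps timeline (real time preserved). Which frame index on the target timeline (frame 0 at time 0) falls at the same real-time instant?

Source frame index: (1×3600 + 56×60 + 14) × 25 + 5 = 174355.
Real time: 174355 / (25) = 34871/5 s.
Target frame: (34871/5) × (60) = 418452.

frame 418452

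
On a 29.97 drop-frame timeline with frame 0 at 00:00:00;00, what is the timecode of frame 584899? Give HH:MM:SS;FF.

05:25:16;05

Ten DF minutes hold 17982 frames, so frame 584899 lies in block 32 (frames 575424–593405) with 9475 frames into that block.
The block's first minute is 1800 frames and the rest 1798 each; 9475 frames reaches minute 5, so 32 × 18 + 5 × 2 = 586 labels have been skipped so far.
Adding those back, label number 584899 + 586 = 585485 at 30 labels/s is 19516 s + 5 f = 5 h 25 min 16 s frame 5, i.e. 05:25:16;05.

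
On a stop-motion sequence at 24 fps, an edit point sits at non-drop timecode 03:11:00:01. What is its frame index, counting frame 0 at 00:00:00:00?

Total seconds to the label: (3 × 3600 + 11 × 60 + 0) = 11460.
Frame index = 11460 × 24 + 1 = 275041.

frame 275041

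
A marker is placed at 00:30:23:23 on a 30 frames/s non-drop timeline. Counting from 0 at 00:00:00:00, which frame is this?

Total seconds to the label: (0 × 3600 + 30 × 60 + 23) = 1823.
Frame index = 1823 × 30 + 23 = 54713.

frame 54713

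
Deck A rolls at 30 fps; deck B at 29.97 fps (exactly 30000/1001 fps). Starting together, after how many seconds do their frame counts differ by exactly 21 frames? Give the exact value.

The gap grows by |30000/1001 − 30| = 30/1001 frames per second.
Time for a 21-frame gap: 21 ÷ (30/1001) = 700.7 s.

700.7 seconds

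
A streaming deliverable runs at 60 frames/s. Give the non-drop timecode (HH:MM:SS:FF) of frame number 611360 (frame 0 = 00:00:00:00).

611360 ÷ 60 = 10189 full seconds, remainder 20 frames.
10189 s = 2 h 49 min 49 s.
Timecode: 02:49:49:20.

02:49:49:20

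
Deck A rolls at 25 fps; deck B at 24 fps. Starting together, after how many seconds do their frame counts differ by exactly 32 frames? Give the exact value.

The gap grows by |24 − 25| = 1 frame per second.
Time for a 32-frame gap: 32 ÷ (1) = 32 s.

32 seconds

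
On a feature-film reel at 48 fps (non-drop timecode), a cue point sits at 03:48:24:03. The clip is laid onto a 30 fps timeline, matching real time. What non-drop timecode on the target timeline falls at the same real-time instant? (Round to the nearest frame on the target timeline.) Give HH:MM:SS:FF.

Source frame index: (3×3600 + 48×60 + 24) × 48 + 3 = 657795.
Real time: 657795 / (48) = 219265/16 s.
Target frame: (219265/16) × (30) = 3288975/8 ≈ 411121.875 → 411122.
At 30 labels/s: frame 411122 → 03:48:24:02.

03:48:24:02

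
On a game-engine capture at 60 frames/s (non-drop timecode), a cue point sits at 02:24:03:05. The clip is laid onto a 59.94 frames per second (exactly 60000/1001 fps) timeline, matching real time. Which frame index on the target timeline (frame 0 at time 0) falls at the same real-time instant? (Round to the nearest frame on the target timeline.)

frame 518067

Source frame index: (2×3600 + 24×60 + 3) × 60 + 5 = 518585.
Real time: 518585 / (60) = 103717/12 s.
Target frame: (103717/12) × (60000/1001) = 518585000/1001 ≈ 518066.933 → 518067.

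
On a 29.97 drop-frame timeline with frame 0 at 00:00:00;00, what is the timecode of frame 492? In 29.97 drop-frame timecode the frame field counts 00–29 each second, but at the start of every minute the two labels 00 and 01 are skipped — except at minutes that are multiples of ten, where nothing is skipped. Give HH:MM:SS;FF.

Ten DF minutes hold 17982 frames, so frame 492 lies in block 0 (frames 0–17981) with 492 frames into that block.
The block's first minute is 1800 frames and the rest 1798 each; 492 frames reaches minute 0, so 0 × 18 + 0 × 2 = 0 labels have been skipped so far.
Adding those back, label number 492 + 0 = 492 at 30 labels/s is 16 s + 12 f = 0 h 0 min 16 s frame 12, i.e. 00:00:16;12.

00:00:16;12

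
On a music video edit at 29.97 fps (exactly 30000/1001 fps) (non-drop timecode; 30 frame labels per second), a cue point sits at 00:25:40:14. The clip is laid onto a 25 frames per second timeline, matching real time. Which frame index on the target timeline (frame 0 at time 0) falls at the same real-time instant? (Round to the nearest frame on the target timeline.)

Source frame index: (0×3600 + 25×60 + 40) × 30 + 14 = 46214.
Real time: 46214 / (30000/1001) = 23130107/15000 s.
Target frame: (23130107/15000) × (25) = 23130107/600 ≈ 38550.178 → 38550.

frame 38550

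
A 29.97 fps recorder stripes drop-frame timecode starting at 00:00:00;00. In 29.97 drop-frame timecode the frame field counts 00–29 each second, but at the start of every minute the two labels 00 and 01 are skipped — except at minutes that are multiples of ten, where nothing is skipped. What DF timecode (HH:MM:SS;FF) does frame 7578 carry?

00:04:12;26

Each 10-minute DF block holds 10 × 60 × 30 − 9 × 2 = 17982 frames. 7578 ÷ 17982 → 0 full blocks, remainder 7578.
Within the partial block the first minute is 1800 frames and each further minute 1798, so 4 further minute boundaries passed. Total skipped labels = 18 × 0 + 2 × 4 = 8.
Non-drop label index = 7578 + 8 = 7586; at 30 labels/s that is 00:04:12:26, i.e. DF 00:04:12;26.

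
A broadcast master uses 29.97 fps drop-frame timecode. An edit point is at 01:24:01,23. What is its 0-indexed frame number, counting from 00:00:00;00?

As if non-drop at 30 labels/s: (1 × 3600 + 24 × 60 + 1) × 30 + 23 = 151253.
Minute boundaries passed: 84; those not divisible by 10: 84 − 8 = 76; dropped labels = 2 × 76 = 152.
Actual frame index = 151253 − 152 = 151101.

151101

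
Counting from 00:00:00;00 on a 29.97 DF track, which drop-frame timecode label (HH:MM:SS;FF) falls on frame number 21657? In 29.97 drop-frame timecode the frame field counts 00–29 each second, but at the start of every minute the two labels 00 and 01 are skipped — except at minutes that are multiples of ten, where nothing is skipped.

Ten DF minutes hold 17982 frames, so frame 21657 lies in block 1 (frames 17982–35963) with 3675 frames into that block.
The block's first minute is 1800 frames and the rest 1798 each; 3675 frames reaches minute 2, so 1 × 18 + 2 × 2 = 22 labels have been skipped so far.
Adding those back, label number 21657 + 22 = 21679 at 30 labels/s is 722 s + 19 f = 0 h 12 min 2 s frame 19, i.e. 00:12:02;19.

00:12:02;19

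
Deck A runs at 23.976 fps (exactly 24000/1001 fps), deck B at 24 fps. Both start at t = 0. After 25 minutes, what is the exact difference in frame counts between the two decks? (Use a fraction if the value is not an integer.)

25 min = 1500 s.
A emits 24000/1001 × 1500 = 36000000/1001 frames; B emits 24 × 1500 = 36000.
Difference = 36000/1001 frames (≈ 35.9640); B is ahead of A.

36000/1001 frames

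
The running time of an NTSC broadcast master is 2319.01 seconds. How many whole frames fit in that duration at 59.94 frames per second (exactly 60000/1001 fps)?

Frames = 2319.01 × 60000/1001 = 139140600/1001 ≈ 139001.5984.
Complete frames: 139001.

139001 frames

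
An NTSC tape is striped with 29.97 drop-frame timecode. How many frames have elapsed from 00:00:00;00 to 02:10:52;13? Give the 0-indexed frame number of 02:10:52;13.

235339

As if non-drop at 30 labels/s: (2 × 3600 + 10 × 60 + 52) × 30 + 13 = 235573.
Minute boundaries passed: 130; those not divisible by 10: 130 − 13 = 117; dropped labels = 2 × 117 = 234.
Actual frame index = 235573 − 234 = 235339.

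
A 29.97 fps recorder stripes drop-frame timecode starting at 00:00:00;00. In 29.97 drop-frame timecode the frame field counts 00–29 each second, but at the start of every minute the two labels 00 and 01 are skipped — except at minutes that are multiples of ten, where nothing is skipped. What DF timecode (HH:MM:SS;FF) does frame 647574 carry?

Ten DF minutes hold 17982 frames, so frame 647574 lies in block 36 (frames 647352–665333) with 222 frames into that block.
The block's first minute is 1800 frames and the rest 1798 each; 222 frames reaches minute 0, so 36 × 18 + 0 × 2 = 648 labels have been skipped so far.
Adding those back, label number 647574 + 648 = 648222 at 30 labels/s is 21607 s + 12 f = 6 h 0 min 7 s frame 12, i.e. 06:00:07;12.

06:00:07;12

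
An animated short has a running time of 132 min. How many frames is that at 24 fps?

190080 frames

132 min = 7920 s.
Frames = 7920 × 24 = 190080.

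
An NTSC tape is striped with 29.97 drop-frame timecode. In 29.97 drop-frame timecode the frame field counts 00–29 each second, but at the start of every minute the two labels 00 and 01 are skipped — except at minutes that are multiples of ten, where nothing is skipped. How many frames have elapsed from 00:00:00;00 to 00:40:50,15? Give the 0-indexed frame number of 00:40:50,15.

Complete 10-minute blocks: 4, each 17982 frames → 71928.
Remaining 0 whole minutes in the current block: 0 frames.
Within the current minute: 50 × 30 + 15 = 1515. Total = 71928 + 0 + 1515 = 73443.

73443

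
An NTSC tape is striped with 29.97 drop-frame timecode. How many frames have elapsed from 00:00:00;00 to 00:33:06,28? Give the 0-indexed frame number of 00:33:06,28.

59548

Complete 10-minute blocks: 3, each 17982 frames → 53946.
Remaining 3 whole minutes in the current block: 1800 + 2 × 1798 = 5396 frames.
Within the current minute: 6 × 30 + 28 − 2 = 206 (labels ;00/;01 skipped at this minute). Total = 53946 + 5396 + 206 = 59548.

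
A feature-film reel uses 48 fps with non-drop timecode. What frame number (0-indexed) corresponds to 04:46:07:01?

Total seconds to the label: (4 × 3600 + 46 × 60 + 7) = 17167.
Frame index = 17167 × 48 + 1 = 824017.

824017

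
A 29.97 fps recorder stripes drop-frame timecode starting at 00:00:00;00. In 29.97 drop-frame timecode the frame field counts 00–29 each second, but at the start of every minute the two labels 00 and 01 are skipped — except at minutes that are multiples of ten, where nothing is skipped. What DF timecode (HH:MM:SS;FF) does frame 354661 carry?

Ten DF minutes hold 17982 frames, so frame 354661 lies in block 19 (frames 341658–359639) with 13003 frames into that block.
The block's first minute is 1800 frames and the rest 1798 each; 13003 frames reaches minute 7, so 19 × 18 + 7 × 2 = 356 labels have been skipped so far.
Adding those back, label number 354661 + 356 = 355017 at 30 labels/s is 11833 s + 27 f = 3 h 17 min 13 s frame 27, i.e. 03:17:13;27.

03:17:13;27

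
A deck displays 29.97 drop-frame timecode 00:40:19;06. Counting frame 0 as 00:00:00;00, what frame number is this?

72504

Complete 10-minute blocks: 4, each 17982 frames → 71928.
Remaining 0 whole minutes in the current block: 0 frames.
Within the current minute: 19 × 30 + 6 = 576. Total = 71928 + 0 + 576 = 72504.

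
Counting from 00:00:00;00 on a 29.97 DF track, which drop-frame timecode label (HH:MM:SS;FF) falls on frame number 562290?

05:12:41;22

Ten DF minutes hold 17982 frames, so frame 562290 lies in block 31 (frames 557442–575423) with 4848 frames into that block.
The block's first minute is 1800 frames and the rest 1798 each; 4848 frames reaches minute 2, so 31 × 18 + 2 × 2 = 562 labels have been skipped so far.
Adding those back, label number 562290 + 562 = 562852 at 30 labels/s is 18761 s + 22 f = 5 h 12 min 41 s frame 22, i.e. 05:12:41;22.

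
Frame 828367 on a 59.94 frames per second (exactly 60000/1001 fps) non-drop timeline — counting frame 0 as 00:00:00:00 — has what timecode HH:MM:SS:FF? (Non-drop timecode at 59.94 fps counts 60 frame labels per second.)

828367 ÷ 60 = 13806 full seconds, remainder 7 frames.
13806 s = 3 h 50 min 6 s.
Timecode: 03:50:06:07.

03:50:06:07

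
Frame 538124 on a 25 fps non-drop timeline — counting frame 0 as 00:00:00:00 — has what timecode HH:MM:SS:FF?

538124 ÷ 25 = 21524 full seconds, remainder 24 frames.
21524 s = 5 h 58 min 44 s.
Timecode: 05:58:44:24.

05:58:44:24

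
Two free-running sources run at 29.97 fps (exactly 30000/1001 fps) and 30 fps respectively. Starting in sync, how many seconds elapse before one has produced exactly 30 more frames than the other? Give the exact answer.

The gap grows by |30 − 30000/1001| = 30/1001 frames per second.
Time for a 30-frame gap: 30 ÷ (30/1001) = 1001 s.

1001 seconds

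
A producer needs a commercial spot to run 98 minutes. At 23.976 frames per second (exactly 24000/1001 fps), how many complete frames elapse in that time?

140979 frames

98 min = 5880 s.
Frames = 5880 × 24000/1001 = 20160000/143 ≈ 140979.0210.
Complete frames: 140979.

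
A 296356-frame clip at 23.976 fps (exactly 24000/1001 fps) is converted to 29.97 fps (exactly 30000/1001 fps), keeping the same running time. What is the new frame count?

370445 frames

Target frames = source frames × (target rate / source rate) = 296356 × (30000/1001)/(24000/1001) = 296356 × 5/4 = 370445.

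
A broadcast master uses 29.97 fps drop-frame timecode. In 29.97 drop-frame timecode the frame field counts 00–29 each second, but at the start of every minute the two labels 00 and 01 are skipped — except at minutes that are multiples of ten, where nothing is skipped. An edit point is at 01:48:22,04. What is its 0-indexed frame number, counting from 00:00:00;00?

Complete 10-minute blocks: 10, each 17982 frames → 179820.
Remaining 8 whole minutes in the current block: 1800 + 7 × 1798 = 14386 frames.
Within the current minute: 22 × 30 + 4 − 2 = 662 (labels ;00/;01 skipped at this minute). Total = 179820 + 14386 + 662 = 194868.

194868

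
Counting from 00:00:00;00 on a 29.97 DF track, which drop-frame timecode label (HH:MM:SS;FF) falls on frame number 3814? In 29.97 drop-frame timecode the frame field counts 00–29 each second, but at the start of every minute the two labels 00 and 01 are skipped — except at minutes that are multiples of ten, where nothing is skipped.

Ten DF minutes hold 17982 frames, so frame 3814 lies in block 0 (frames 0–17981) with 3814 frames into that block.
The block's first minute is 1800 frames and the rest 1798 each; 3814 frames reaches minute 2, so 0 × 18 + 2 × 2 = 4 labels have been skipped so far.
Adding those back, label number 3814 + 4 = 3818 at 30 labels/s is 127 s + 8 f = 0 h 2 min 7 s frame 8, i.e. 00:02:07;08.

00:02:07;08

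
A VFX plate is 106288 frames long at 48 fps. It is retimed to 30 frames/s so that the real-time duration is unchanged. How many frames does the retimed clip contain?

66430 frames

Target frames = source frames × (target rate / source rate) = 106288 × (30)/(48) = 106288 × 5/8 = 66430.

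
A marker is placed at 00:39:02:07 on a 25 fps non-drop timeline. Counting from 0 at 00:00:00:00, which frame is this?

58557

Total seconds to the label: (0 × 3600 + 39 × 60 + 2) = 2342.
Frame index = 2342 × 25 + 7 = 58557.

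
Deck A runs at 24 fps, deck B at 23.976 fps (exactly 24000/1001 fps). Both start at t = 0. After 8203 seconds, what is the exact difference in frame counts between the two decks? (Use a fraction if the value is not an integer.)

15144/77 frames

A emits 24 × 8203 = 196872 frames; B emits 24000/1001 × 8203 = 15144000/77.
Difference = 15144/77 frames (≈ 196.6753); B is behind A.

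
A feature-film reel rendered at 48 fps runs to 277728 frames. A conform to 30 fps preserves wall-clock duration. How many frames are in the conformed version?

173580 frames

Target frames = source frames × (target rate / source rate) = 277728 × (30)/(48) = 277728 × 5/8 = 173580.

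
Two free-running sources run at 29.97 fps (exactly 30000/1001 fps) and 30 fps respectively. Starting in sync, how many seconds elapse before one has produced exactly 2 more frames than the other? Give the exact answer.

The gap grows by |30 − 30000/1001| = 30/1001 frames per second.
Time for a 2-frame gap: 2 ÷ (30/1001) = 1001/15 s.

1001/15 seconds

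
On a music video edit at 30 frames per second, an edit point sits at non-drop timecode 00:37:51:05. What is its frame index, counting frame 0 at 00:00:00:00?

Total seconds to the label: (0 × 3600 + 37 × 60 + 51) = 2271.
Frame index = 2271 × 30 + 5 = 68135.

68135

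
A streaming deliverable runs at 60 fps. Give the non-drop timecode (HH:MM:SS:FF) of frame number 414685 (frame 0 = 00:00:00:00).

01:55:11:25

414685 ÷ 60 = 6911 full seconds, remainder 25 frames.
6911 s = 1 h 55 min 11 s.
Timecode: 01:55:11:25.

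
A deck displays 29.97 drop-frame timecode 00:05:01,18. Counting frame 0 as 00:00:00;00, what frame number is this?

As if non-drop at 30 labels/s: (0 × 3600 + 5 × 60 + 1) × 30 + 18 = 9048.
Minute boundaries passed: 5; those not divisible by 10: 5 − 0 = 5; dropped labels = 2 × 5 = 10.
Actual frame index = 9048 − 10 = 9038.

9038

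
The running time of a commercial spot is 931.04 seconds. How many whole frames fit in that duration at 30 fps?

27931 frames

Frames = 931.04 × 30 = 139656/5 ≈ 27931.2000.
Complete frames: 27931.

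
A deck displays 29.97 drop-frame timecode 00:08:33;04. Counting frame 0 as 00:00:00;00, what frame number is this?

Complete 10-minute blocks: 0, each 17982 frames → 0.
Remaining 8 whole minutes in the current block: 1800 + 7 × 1798 = 14386 frames.
Within the current minute: 33 × 30 + 4 − 2 = 992 (labels ;00/;01 skipped at this minute). Total = 0 + 14386 + 992 = 15378.

15378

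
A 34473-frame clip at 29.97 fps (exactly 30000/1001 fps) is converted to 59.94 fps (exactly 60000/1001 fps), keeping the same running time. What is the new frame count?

Target frames = source frames × (target rate / source rate) = 34473 × (60000/1001)/(30000/1001) = 34473 × 2 = 68946.

68946 frames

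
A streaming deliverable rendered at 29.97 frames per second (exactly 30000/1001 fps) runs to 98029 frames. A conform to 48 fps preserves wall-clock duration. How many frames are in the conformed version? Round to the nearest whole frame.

157003 frames

Frames at target rate = 98029 × (48) / (30000/1001) = 98127029/625 ≈ 157003.246.
Nearest whole frame: 157003.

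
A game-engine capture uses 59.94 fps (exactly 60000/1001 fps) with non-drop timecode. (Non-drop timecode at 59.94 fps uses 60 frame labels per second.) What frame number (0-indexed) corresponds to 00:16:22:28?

Total seconds to the label: (0 × 3600 + 16 × 60 + 22) = 982.
Frame index = 982 × 60 + 28 = 58948.

58948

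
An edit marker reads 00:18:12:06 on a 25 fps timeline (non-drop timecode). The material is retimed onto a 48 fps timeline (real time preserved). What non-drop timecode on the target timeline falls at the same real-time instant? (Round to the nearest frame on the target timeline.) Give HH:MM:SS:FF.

00:18:12:12

Source frame index: (0×3600 + 18×60 + 12) × 25 + 6 = 27306.
Real time: 27306 / (25) = 27306/25 s.
Target frame: (27306/25) × (48) = 1310688/25 ≈ 52427.520 → 52428.
At 48 labels/s: frame 52428 → 00:18:12:12.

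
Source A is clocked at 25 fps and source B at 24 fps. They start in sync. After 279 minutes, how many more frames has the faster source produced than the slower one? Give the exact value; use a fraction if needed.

16740 frames

279 min = 16740 s.
A emits 25 × 16740 = 418500 frames; B emits 24 × 16740 = 401760.
Difference = 16740 frames; B is behind A.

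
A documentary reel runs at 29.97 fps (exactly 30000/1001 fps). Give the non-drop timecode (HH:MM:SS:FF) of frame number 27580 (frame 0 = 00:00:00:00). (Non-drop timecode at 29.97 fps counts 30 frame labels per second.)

27580 ÷ 30 = 919 full seconds, remainder 10 frames.
919 s = 0 h 15 min 19 s.
Timecode: 00:15:19:10.

00:15:19:10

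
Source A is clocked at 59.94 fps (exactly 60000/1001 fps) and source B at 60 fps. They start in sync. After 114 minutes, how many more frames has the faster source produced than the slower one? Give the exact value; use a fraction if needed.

114 min = 6840 s.
A emits 60000/1001 × 6840 = 410400000/1001 frames; B emits 60 × 6840 = 410400.
Difference = 410400/1001 frames (≈ 409.9900); B is ahead of A.

410400/1001 frames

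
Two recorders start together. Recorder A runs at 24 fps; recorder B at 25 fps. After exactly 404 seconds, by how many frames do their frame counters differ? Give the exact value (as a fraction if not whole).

404 frames

A emits 24 × 404 = 9696 frames; B emits 25 × 404 = 10100.
Difference = 404 frames; B is ahead of A.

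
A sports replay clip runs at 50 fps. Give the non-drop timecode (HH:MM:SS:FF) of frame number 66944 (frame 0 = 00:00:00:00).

00:22:18:44

66944 ÷ 50 = 1338 full seconds, remainder 44 frames.
1338 s = 0 h 22 min 18 s.
Timecode: 00:22:18:44.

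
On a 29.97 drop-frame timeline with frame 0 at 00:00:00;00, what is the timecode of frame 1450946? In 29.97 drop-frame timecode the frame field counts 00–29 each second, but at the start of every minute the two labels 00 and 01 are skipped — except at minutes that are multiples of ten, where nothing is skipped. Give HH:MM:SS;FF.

13:26:53;08

Each 10-minute DF block holds 10 × 60 × 30 − 9 × 2 = 17982 frames. 1450946 ÷ 17982 → 80 full blocks, remainder 12386.
Within the partial block the first minute is 1800 frames and each further minute 1798, so 6 further minute boundaries passed. Total skipped labels = 18 × 80 + 2 × 6 = 1452.
Non-drop label index = 1450946 + 1452 = 1452398; at 30 labels/s that is 13:26:53:08, i.e. DF 13:26:53;08.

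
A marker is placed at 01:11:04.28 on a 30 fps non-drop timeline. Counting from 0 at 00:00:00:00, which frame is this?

Total seconds to the label: (1 × 3600 + 11 × 60 + 4) = 4264.
Frame index = 4264 × 30 + 28 = 127948.

127948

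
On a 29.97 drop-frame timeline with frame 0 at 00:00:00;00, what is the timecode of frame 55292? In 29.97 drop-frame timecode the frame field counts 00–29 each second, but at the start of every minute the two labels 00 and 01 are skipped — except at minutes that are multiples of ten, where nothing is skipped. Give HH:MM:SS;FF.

00:30:44;26

Ten DF minutes hold 17982 frames, so frame 55292 lies in block 3 (frames 53946–71927) with 1346 frames into that block.
The block's first minute is 1800 frames and the rest 1798 each; 1346 frames reaches minute 0, so 3 × 18 + 0 × 2 = 54 labels have been skipped so far.
Adding those back, label number 55292 + 54 = 55346 at 30 labels/s is 1844 s + 26 f = 0 h 30 min 44 s frame 26, i.e. 00:30:44;26.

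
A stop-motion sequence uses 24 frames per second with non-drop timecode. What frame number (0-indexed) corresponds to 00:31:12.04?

44932

Total seconds to the label: (0 × 3600 + 31 × 60 + 12) = 1872.
Frame index = 1872 × 24 + 4 = 44932.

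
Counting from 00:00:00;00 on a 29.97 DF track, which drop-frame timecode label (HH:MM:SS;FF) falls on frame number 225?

Ten DF minutes hold 17982 frames, so frame 225 lies in block 0 (frames 0–17981) with 225 frames into that block.
The block's first minute is 1800 frames and the rest 1798 each; 225 frames reaches minute 0, so 0 × 18 + 0 × 2 = 0 labels have been skipped so far.
Adding those back, label number 225 + 0 = 225 at 30 labels/s is 7 s + 15 f = 0 h 0 min 7 s frame 15, i.e. 00:00:07;15.

00:00:07;15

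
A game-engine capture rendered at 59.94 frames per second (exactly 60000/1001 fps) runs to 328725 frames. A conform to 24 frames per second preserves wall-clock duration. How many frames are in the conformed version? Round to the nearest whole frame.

Frames at target rate = 328725 × (24) / (60000/1001) = 13162149/100 ≈ 131621.490.
Nearest whole frame: 131621.

131621 frames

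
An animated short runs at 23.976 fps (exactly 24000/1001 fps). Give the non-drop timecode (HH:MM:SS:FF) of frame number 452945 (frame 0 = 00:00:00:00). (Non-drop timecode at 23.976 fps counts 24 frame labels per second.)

452945 ÷ 24 = 18872 full seconds, remainder 17 frames.
18872 s = 5 h 14 min 32 s.
Timecode: 05:14:32:17.

05:14:32:17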